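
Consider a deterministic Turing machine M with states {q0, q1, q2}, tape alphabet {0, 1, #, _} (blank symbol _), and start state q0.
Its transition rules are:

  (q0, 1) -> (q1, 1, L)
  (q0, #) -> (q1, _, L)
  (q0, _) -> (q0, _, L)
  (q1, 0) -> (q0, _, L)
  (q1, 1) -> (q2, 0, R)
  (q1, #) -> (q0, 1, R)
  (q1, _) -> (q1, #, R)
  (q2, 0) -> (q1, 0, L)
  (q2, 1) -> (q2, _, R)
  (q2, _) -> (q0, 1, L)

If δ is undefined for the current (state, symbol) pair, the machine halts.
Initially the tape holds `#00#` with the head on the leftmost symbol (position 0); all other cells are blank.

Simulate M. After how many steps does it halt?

11

q0 | __[#]00#   read # → write _, move L, go to q1
q1 | _[_]_00#   read _ → write #, move R, go to q1
q1 | _#[_]00#   read _ → write #, move R, go to q1
q1 | _##[0]0#   read 0 → write _, move L, go to q0
q0 | _#[#]_0#   read # → write _, move L, go to q1
q1 | _[#]__0#   read # → write 1, move R, go to q0
q0 | _1[_]_0#   read _ → write _, move L, go to q0
q0 | _[1]__0#   read 1 → write 1, move L, go to q1
q1 | [_]1__0#   read _ → write #, move R, go to q1
q1 | #[1]__0#   read 1 → write 0, move R, go to q2
q2 | #0[_]_0#   read _ → write 1, move L, go to q0
q0 | #[0]1_0#
M halts after 11 transitions.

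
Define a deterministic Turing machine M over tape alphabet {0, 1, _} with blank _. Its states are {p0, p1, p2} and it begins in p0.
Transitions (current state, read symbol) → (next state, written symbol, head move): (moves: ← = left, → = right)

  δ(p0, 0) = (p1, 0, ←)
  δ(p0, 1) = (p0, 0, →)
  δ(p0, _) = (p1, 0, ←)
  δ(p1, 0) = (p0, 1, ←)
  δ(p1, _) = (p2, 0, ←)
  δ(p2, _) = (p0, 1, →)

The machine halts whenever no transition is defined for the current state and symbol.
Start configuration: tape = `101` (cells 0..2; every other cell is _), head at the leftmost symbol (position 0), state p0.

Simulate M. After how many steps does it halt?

7

p0 | ___[1]01   read 1 → write 0, move →, go to p0
p0 | ___0[0]1   read 0 → write 0, move ←, go to p1
p1 | ___[0]01   read 0 → write 1, move ←, go to p0
p0 | __[_]101   read _ → write 0, move ←, go to p1
p1 | _[_]0101   read _ → write 0, move ←, go to p2
p2 | [_]00101   read _ → write 1, move →, go to p0
p0 | 1[0]0101   read 0 → write 0, move ←, go to p1
p1 | [1]00101
M halts after 7 transitions.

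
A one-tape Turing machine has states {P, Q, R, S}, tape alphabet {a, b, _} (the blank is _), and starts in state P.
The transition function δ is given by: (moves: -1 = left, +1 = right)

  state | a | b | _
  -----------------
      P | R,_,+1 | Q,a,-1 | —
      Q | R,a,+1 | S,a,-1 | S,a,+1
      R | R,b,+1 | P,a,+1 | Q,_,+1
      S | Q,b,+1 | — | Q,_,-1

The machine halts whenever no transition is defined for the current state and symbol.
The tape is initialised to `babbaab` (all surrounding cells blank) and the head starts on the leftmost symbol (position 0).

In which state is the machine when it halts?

P

state=P head=0 tape=_[b]abbaab_   (P,b)→(Q,a,-1)
state=Q head=-1 tape=[_]aabbaab_   (Q,_)→(S,a,+1)
state=S head=0 tape=a[a]abbaab_   (S,a)→(Q,b,+1)
state=Q head=1 tape=ab[a]bbaab_   (Q,a)→(R,a,+1)
state=R head=2 tape=aba[b]baab_   (R,b)→(P,a,+1)
state=P head=3 tape=abaa[b]aab_   (P,b)→(Q,a,-1)
state=Q head=2 tape=aba[a]aaab_   (Q,a)→(R,a,+1)
state=R head=3 tape=abaa[a]aab_   (R,a)→(R,b,+1)
state=R head=4 tape=abaab[a]ab_   (R,a)→(R,b,+1)
state=R head=5 tape=abaabb[a]b_   (R,a)→(R,b,+1)
state=R head=6 tape=abaabbb[b]_   (R,b)→(P,a,+1)
state=P head=7 tape=abaabbba[_]
No transition is defined for (P, _); M halts in state P.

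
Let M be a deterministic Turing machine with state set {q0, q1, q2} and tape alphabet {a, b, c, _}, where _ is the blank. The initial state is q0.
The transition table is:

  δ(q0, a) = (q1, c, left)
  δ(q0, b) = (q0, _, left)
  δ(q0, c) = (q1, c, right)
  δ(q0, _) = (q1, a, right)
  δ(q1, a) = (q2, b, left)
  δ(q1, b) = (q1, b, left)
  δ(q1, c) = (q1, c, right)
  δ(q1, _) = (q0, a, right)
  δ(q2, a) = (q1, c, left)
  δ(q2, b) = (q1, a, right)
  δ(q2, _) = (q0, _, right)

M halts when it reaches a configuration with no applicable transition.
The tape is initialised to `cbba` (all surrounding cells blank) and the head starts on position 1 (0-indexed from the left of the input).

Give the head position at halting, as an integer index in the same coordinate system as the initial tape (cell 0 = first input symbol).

1

state=q0 head=1 tape=c[b]ba   (q0,b)→(q0,_,left)
state=q0 head=0 tape=[c]_ba   (q0,c)→(q1,c,right)
state=q1 head=1 tape=c[_]ba   (q1,_)→(q0,a,right)
state=q0 head=2 tape=ca[b]a   (q0,b)→(q0,_,left)
state=q0 head=1 tape=c[a]_a   (q0,a)→(q1,c,left)
state=q1 head=0 tape=[c]c_a   (q1,c)→(q1,c,right)
state=q1 head=1 tape=c[c]_a   (q1,c)→(q1,c,right)
state=q1 head=2 tape=cc[_]a   (q1,_)→(q0,a,right)
state=q0 head=3 tape=cca[a]   (q0,a)→(q1,c,left)
state=q1 head=2 tape=cc[a]c   (q1,a)→(q2,b,left)
state=q2 head=1 tape=c[c]bc
At halt the head is at cell 1.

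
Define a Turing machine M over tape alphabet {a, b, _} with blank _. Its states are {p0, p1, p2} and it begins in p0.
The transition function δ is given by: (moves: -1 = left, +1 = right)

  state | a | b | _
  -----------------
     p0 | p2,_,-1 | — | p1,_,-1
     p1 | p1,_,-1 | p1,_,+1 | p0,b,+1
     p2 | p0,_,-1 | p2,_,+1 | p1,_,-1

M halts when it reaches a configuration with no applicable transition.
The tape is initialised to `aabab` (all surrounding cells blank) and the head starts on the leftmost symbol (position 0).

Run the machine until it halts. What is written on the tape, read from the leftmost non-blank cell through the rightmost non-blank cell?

bbab

state=p0 head=0 tape=__[a]abab   (p0,a)→(p2,_,-1)
state=p2 head=-1 tape=_[_]_abab   (p2,_)→(p1,_,-1)
state=p1 head=-2 tape=[_]__abab   (p1,_)→(p0,b,+1)
state=p0 head=-1 tape=b[_]_abab   (p0,_)→(p1,_,-1)
state=p1 head=-2 tape=[b]__abab   (p1,b)→(p1,_,+1)
state=p1 head=-1 tape=_[_]_abab   (p1,_)→(p0,b,+1)
state=p0 head=0 tape=_b[_]abab   (p0,_)→(p1,_,-1)
state=p1 head=-1 tape=_[b]_abab   (p1,b)→(p1,_,+1)
state=p1 head=0 tape=__[_]abab   (p1,_)→(p0,b,+1)
state=p0 head=1 tape=__b[a]bab   (p0,a)→(p2,_,-1)
state=p2 head=0 tape=__[b]_bab   (p2,b)→(p2,_,+1)
state=p2 head=1 tape=___[_]bab   (p2,_)→(p1,_,-1)
state=p1 head=0 tape=__[_]_bab   (p1,_)→(p0,b,+1)
state=p0 head=1 tape=__b[_]bab   (p0,_)→(p1,_,-1)
state=p1 head=0 tape=__[b]_bab   (p1,b)→(p1,_,+1)
state=p1 head=1 tape=___[_]bab   (p1,_)→(p0,b,+1)
state=p0 head=2 tape=___b[b]ab
The non-blank tape span at halt is bbab.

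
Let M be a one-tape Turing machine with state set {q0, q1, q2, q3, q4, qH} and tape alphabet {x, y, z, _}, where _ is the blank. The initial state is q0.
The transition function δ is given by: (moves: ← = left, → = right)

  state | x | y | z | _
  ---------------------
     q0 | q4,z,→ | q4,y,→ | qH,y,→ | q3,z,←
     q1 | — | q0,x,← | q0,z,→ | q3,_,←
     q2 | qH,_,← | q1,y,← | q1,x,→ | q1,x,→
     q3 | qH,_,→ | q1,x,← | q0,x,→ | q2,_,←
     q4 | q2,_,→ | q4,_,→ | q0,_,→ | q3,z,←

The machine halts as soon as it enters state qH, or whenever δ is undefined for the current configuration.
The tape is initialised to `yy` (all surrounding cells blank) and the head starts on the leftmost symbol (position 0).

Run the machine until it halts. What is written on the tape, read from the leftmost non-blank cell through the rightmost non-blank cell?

q0 | ___[y]y_   read y → write y, move →, go to q4
q4 | ___y[y]_   read y → write _, move →, go to q4
q4 | ___y_[_]   read _ → write z, move ←, go to q3
q3 | ___y[_]z   read _ → write _, move ←, go to q2
q2 | ___[y]_z   read y → write y, move ←, go to q1
q1 | __[_]y_z   read _ → write _, move ←, go to q3
q3 | _[_]_y_z   read _ → write _, move ←, go to q2
q2 | [_]__y_z   read _ → write x, move →, go to q1
q1 | x[_]_y_z   read _ → write _, move ←, go to q3
q3 | [x]__y_z   read x → write _, move →, go to qH
qH | _[_]_y_z
The non-blank tape span at halt is y_z.

y_z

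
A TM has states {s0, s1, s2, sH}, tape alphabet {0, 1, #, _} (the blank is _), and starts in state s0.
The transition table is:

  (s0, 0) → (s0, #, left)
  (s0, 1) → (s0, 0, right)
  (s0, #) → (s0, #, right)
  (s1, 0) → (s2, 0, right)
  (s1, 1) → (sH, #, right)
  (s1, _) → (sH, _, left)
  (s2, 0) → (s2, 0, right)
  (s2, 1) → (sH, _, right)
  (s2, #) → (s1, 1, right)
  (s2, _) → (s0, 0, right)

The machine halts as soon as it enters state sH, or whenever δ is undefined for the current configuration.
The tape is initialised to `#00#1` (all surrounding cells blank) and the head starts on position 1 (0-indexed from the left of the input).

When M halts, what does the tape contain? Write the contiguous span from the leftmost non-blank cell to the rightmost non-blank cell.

####0

state=s0 head=1 tape=#[0]0#1_   (s0,0)→(s0,#,left)
state=s0 head=0 tape=[#]#0#1_   (s0,#)→(s0,#,right)
state=s0 head=1 tape=#[#]0#1_   (s0,#)→(s0,#,right)
state=s0 head=2 tape=##[0]#1_   (s0,0)→(s0,#,left)
state=s0 head=1 tape=#[#]##1_   (s0,#)→(s0,#,right)
state=s0 head=2 tape=##[#]#1_   (s0,#)→(s0,#,right)
state=s0 head=3 tape=###[#]1_   (s0,#)→(s0,#,right)
state=s0 head=4 tape=####[1]_   (s0,1)→(s0,0,right)
state=s0 head=5 tape=####0[_]
The non-blank tape span at halt is ####0.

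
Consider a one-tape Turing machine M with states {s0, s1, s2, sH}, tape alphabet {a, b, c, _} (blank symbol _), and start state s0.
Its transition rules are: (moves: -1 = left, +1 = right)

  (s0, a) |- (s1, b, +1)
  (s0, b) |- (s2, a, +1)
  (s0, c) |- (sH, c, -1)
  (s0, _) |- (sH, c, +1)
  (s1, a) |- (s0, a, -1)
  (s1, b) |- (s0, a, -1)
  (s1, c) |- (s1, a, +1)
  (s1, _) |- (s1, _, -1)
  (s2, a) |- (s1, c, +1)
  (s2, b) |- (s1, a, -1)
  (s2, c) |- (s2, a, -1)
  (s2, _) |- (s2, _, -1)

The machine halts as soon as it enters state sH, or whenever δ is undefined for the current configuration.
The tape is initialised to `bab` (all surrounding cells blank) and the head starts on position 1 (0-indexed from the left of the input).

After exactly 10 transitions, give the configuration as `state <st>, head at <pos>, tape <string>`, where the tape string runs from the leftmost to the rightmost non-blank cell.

s0 | b[a]b_   read a → write b, move +1, go to s1
s1 | bb[b]_   read b → write a, move -1, go to s0
s0 | b[b]a_   read b → write a, move +1, go to s2
s2 | ba[a]_   read a → write c, move +1, go to s1
s1 | bac[_]   read _ → write _, move -1, go to s1
s1 | ba[c]_   read c → write a, move +1, go to s1
s1 | baa[_]   read _ → write _, move -1, go to s1
s1 | ba[a]_   read a → write a, move -1, go to s0
s0 | b[a]a_   read a → write b, move +1, go to s1
s1 | bb[a]_   read a → write a, move -1, go to s0
s0 | b[b]a_
After 10 steps: state s0, head at 1, tape bba.

state s0, head at 1, tape bba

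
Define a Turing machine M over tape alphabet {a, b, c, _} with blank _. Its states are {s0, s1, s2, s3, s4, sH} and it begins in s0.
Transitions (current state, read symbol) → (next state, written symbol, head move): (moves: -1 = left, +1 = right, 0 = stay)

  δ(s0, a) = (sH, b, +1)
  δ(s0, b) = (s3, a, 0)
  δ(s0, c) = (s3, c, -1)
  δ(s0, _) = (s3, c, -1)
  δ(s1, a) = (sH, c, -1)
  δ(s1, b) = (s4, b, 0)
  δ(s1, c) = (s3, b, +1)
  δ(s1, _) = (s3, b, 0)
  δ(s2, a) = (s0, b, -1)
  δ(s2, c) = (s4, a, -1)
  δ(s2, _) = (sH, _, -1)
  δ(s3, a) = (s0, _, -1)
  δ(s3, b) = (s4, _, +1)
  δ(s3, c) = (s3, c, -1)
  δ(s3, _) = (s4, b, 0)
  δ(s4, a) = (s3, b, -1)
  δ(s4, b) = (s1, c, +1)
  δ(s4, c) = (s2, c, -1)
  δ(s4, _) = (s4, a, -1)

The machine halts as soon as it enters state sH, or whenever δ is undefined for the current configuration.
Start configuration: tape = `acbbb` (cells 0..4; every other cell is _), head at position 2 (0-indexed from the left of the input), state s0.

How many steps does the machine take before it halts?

state=s0 head=2 tape=__ac[b]bb__   (s0,b)→(s3,a,0)
state=s3 head=2 tape=__ac[a]bb__   (s3,a)→(s0,_,-1)
state=s0 head=1 tape=__a[c]_bb__   (s0,c)→(s3,c,-1)
state=s3 head=0 tape=__[a]c_bb__   (s3,a)→(s0,_,-1)
state=s0 head=-1 tape=_[_]_c_bb__   (s0,_)→(s3,c,-1)
state=s3 head=-2 tape=[_]c_c_bb__   (s3,_)→(s4,b,0)
state=s4 head=-2 tape=[b]c_c_bb__   (s4,b)→(s1,c,+1)
state=s1 head=-1 tape=c[c]_c_bb__   (s1,c)→(s3,b,+1)
state=s3 head=0 tape=cb[_]c_bb__   (s3,_)→(s4,b,0)
state=s4 head=0 tape=cb[b]c_bb__   (s4,b)→(s1,c,+1)
state=s1 head=1 tape=cbc[c]_bb__   (s1,c)→(s3,b,+1)
state=s3 head=2 tape=cbcb[_]bb__   (s3,_)→(s4,b,0)
state=s4 head=2 tape=cbcb[b]bb__   (s4,b)→(s1,c,+1)
state=s1 head=3 tape=cbcbc[b]b__   (s1,b)→(s4,b,0)
state=s4 head=3 tape=cbcbc[b]b__   (s4,b)→(s1,c,+1)
state=s1 head=4 tape=cbcbcc[b]__   (s1,b)→(s4,b,0)
state=s4 head=4 tape=cbcbcc[b]__   (s4,b)→(s1,c,+1)
state=s1 head=5 tape=cbcbccc[_]_   (s1,_)→(s3,b,0)
state=s3 head=5 tape=cbcbccc[b]_   (s3,b)→(s4,_,+1)
state=s4 head=6 tape=cbcbccc_[_]   (s4,_)→(s4,a,-1)
state=s4 head=5 tape=cbcbccc[_]a   (s4,_)→(s4,a,-1)
state=s4 head=4 tape=cbcbcc[c]aa   (s4,c)→(s2,c,-1)
state=s2 head=3 tape=cbcbc[c]caa   (s2,c)→(s4,a,-1)
state=s4 head=2 tape=cbcb[c]acaa   (s4,c)→(s2,c,-1)
state=s2 head=1 tape=cbc[b]cacaa
M halts after 24 transitions.

24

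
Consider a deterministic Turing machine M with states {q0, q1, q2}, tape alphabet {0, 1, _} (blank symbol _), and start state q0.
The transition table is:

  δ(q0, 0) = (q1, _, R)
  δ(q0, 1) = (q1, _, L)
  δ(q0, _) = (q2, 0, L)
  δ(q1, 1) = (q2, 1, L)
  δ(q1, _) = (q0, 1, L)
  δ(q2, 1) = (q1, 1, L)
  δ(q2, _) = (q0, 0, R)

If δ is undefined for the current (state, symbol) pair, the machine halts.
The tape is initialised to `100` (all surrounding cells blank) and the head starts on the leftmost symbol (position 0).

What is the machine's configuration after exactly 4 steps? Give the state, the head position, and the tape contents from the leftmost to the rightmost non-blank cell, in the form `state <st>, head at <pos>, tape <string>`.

state=q0 head=0 tape=___[1]00   (q0,1)→(q1,_,L)
state=q1 head=-1 tape=__[_]_00   (q1,_)→(q0,1,L)
state=q0 head=-2 tape=_[_]1_00   (q0,_)→(q2,0,L)
state=q2 head=-3 tape=[_]01_00   (q2,_)→(q0,0,R)
state=q0 head=-2 tape=0[0]1_00
After 4 steps: state q0, head at -2, tape 001_00.

state q0, head at -2, tape 001_00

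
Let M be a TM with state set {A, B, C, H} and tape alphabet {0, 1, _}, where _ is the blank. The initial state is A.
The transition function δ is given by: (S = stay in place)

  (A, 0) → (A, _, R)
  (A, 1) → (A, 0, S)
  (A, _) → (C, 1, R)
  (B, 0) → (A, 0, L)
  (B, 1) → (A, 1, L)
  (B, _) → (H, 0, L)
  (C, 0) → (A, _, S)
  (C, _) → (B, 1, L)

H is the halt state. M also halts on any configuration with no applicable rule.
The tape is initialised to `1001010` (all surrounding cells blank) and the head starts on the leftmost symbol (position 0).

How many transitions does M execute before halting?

A | [1]001010__   read 1 → write 0, move S, go to A
A | [0]001010__   read 0 → write _, move R, go to A
A | _[0]01010__   read 0 → write _, move R, go to A
A | __[0]1010__   read 0 → write _, move R, go to A
A | ___[1]010__   read 1 → write 0, move S, go to A
A | ___[0]010__   read 0 → write _, move R, go to A
A | ____[0]10__   read 0 → write _, move R, go to A
A | _____[1]0__   read 1 → write 0, move S, go to A
A | _____[0]0__   read 0 → write _, move R, go to A
A | ______[0]__   read 0 → write _, move R, go to A
A | _______[_]_   read _ → write 1, move R, go to C
C | _______1[_]   read _ → write 1, move L, go to B
B | _______[1]1   read 1 → write 1, move L, go to A
A | ______[_]11   read _ → write 1, move R, go to C
C | ______1[1]1
M halts after 14 transitions.

14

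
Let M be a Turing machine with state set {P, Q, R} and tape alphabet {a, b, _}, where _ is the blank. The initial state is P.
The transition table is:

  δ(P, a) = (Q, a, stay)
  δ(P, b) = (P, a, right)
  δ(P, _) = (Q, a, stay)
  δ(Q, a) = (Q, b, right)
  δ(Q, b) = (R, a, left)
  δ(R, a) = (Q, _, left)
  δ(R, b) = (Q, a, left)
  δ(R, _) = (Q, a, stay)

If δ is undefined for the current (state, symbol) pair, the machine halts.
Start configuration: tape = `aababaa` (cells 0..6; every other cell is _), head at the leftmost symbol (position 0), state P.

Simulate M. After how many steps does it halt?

state=P head=0 tape=__[a]ababaa   (P,a)→(Q,a,stay)
state=Q head=0 tape=__[a]ababaa   (Q,a)→(Q,b,right)
state=Q head=1 tape=__b[a]babaa   (Q,a)→(Q,b,right)
state=Q head=2 tape=__bb[b]abaa   (Q,b)→(R,a,left)
state=R head=1 tape=__b[b]aabaa   (R,b)→(Q,a,left)
state=Q head=0 tape=__[b]aaabaa   (Q,b)→(R,a,left)
state=R head=-1 tape=_[_]aaaabaa   (R,_)→(Q,a,stay)
state=Q head=-1 tape=_[a]aaaabaa   (Q,a)→(Q,b,right)
state=Q head=0 tape=_b[a]aaabaa   (Q,a)→(Q,b,right)
state=Q head=1 tape=_bb[a]aabaa   (Q,a)→(Q,b,right)
state=Q head=2 tape=_bbb[a]abaa   (Q,a)→(Q,b,right)
state=Q head=3 tape=_bbbb[a]baa   (Q,a)→(Q,b,right)
state=Q head=4 tape=_bbbbb[b]aa   (Q,b)→(R,a,left)
state=R head=3 tape=_bbbb[b]aaa   (R,b)→(Q,a,left)
state=Q head=2 tape=_bbb[b]aaaa   (Q,b)→(R,a,left)
state=R head=1 tape=_bb[b]aaaaa   (R,b)→(Q,a,left)
state=Q head=0 tape=_b[b]aaaaaa   (Q,b)→(R,a,left)
state=R head=-1 tape=_[b]aaaaaaa   (R,b)→(Q,a,left)
state=Q head=-2 tape=[_]aaaaaaaa
M halts after 18 transitions.

18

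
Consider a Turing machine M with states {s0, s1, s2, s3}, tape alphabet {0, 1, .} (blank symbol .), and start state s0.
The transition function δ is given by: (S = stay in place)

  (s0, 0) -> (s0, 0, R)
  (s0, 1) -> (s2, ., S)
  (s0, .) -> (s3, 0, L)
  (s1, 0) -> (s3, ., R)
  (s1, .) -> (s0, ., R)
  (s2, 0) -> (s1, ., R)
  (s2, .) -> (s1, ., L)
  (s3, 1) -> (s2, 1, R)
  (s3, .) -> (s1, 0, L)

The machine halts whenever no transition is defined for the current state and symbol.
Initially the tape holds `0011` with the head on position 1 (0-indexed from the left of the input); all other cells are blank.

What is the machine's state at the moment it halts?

s0 | 0[0]11.   read 0 → write 0, move R, go to s0
s0 | 00[1]1.   read 1 → write ., move S, go to s2
s2 | 00[.]1.   read . → write ., move L, go to s1
s1 | 0[0].1.   read 0 → write ., move R, go to s3
s3 | 0.[.]1.   read . → write 0, move L, go to s1
s1 | 0[.]01.   read . → write ., move R, go to s0
s0 | 0.[0]1.   read 0 → write 0, move R, go to s0
s0 | 0.0[1].   read 1 → write ., move S, go to s2
s2 | 0.0[.].   read . → write ., move L, go to s1
s1 | 0.[0]..   read 0 → write ., move R, go to s3
s3 | 0..[.].   read . → write 0, move L, go to s1
s1 | 0.[.]0.   read . → write ., move R, go to s0
s0 | 0..[0].   read 0 → write 0, move R, go to s0
s0 | 0..0[.]   read . → write 0, move L, go to s3
s3 | 0..[0]0
No transition is defined for (s3, 0); M halts in state s3.

s3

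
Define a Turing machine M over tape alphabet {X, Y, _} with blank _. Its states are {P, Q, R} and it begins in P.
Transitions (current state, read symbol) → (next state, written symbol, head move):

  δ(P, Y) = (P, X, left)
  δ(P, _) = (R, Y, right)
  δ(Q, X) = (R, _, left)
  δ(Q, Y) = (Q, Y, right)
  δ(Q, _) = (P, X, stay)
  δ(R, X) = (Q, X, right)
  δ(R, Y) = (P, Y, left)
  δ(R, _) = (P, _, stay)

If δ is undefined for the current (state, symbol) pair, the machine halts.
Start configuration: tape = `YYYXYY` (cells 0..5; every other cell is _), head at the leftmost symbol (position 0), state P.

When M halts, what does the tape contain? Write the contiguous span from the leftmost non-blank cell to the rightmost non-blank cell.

P | _[Y]YYXYY   read Y → write X, move left, go to P
P | [_]XYYXYY   read _ → write Y, move right, go to R
R | Y[X]YYXYY   read X → write X, move right, go to Q
Q | YX[Y]YXYY   read Y → write Y, move right, go to Q
Q | YXY[Y]XYY   read Y → write Y, move right, go to Q
Q | YXYY[X]YY   read X → write _, move left, go to R
R | YXY[Y]_YY   read Y → write Y, move left, go to P
P | YX[Y]Y_YY   read Y → write X, move left, go to P
P | Y[X]XY_YY
The non-blank tape span at halt is YXXY_YY.

YXXY_YY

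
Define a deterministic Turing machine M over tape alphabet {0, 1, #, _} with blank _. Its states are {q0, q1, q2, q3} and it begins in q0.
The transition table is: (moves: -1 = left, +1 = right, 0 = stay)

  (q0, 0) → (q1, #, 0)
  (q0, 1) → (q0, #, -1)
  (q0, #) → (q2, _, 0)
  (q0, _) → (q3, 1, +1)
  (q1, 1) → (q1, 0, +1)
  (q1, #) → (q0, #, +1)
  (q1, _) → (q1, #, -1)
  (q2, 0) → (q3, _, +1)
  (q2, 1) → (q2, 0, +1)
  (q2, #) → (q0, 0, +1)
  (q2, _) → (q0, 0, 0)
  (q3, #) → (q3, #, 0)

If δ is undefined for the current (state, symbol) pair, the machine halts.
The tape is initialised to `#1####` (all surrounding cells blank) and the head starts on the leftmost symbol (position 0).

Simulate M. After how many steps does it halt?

state=q0 head=0 tape=[#]1####__   (q0,#)→(q2,_,0)
state=q2 head=0 tape=[_]1####__   (q2,_)→(q0,0,0)
state=q0 head=0 tape=[0]1####__   (q0,0)→(q1,#,0)
state=q1 head=0 tape=[#]1####__   (q1,#)→(q0,#,+1)
state=q0 head=1 tape=#[1]####__   (q0,1)→(q0,#,-1)
state=q0 head=0 tape=[#]#####__   (q0,#)→(q2,_,0)
state=q2 head=0 tape=[_]#####__   (q2,_)→(q0,0,0)
state=q0 head=0 tape=[0]#####__   (q0,0)→(q1,#,0)
state=q1 head=0 tape=[#]#####__   (q1,#)→(q0,#,+1)
state=q0 head=1 tape=#[#]####__   (q0,#)→(q2,_,0)
state=q2 head=1 tape=#[_]####__   (q2,_)→(q0,0,0)
state=q0 head=1 tape=#[0]####__   (q0,0)→(q1,#,0)
state=q1 head=1 tape=#[#]####__   (q1,#)→(q0,#,+1)
state=q0 head=2 tape=##[#]###__   (q0,#)→(q2,_,0)
state=q2 head=2 tape=##[_]###__   (q2,_)→(q0,0,0)
state=q0 head=2 tape=##[0]###__   (q0,0)→(q1,#,0)
state=q1 head=2 tape=##[#]###__   (q1,#)→(q0,#,+1)
state=q0 head=3 tape=###[#]##__   (q0,#)→(q2,_,0)
state=q2 head=3 tape=###[_]##__   (q2,_)→(q0,0,0)
state=q0 head=3 tape=###[0]##__   (q0,0)→(q1,#,0)
state=q1 head=3 tape=###[#]##__   (q1,#)→(q0,#,+1)
state=q0 head=4 tape=####[#]#__   (q0,#)→(q2,_,0)
state=q2 head=4 tape=####[_]#__   (q2,_)→(q0,0,0)
state=q0 head=4 tape=####[0]#__   (q0,0)→(q1,#,0)
state=q1 head=4 tape=####[#]#__   (q1,#)→(q0,#,+1)
state=q0 head=5 tape=#####[#]__   (q0,#)→(q2,_,0)
state=q2 head=5 tape=#####[_]__   (q2,_)→(q0,0,0)
state=q0 head=5 tape=#####[0]__   (q0,0)→(q1,#,0)
state=q1 head=5 tape=#####[#]__   (q1,#)→(q0,#,+1)
state=q0 head=6 tape=######[_]_   (q0,_)→(q3,1,+1)
state=q3 head=7 tape=######1[_]
M halts after 30 transitions.

30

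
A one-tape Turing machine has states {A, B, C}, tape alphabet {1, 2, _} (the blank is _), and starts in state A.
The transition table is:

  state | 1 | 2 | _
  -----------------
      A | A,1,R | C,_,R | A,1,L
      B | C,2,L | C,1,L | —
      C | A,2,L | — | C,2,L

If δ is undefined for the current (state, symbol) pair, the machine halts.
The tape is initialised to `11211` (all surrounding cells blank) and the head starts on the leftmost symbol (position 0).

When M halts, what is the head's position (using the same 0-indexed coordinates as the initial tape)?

4

A | [1]1211_   read 1 → write 1, move R, go to A
A | 1[1]211_   read 1 → write 1, move R, go to A
A | 11[2]11_   read 2 → write _, move R, go to C
C | 11_[1]1_   read 1 → write 2, move L, go to A
A | 11[_]21_   read _ → write 1, move L, go to A
A | 1[1]121_   read 1 → write 1, move R, go to A
A | 11[1]21_   read 1 → write 1, move R, go to A
A | 111[2]1_   read 2 → write _, move R, go to C
C | 111_[1]_   read 1 → write 2, move L, go to A
A | 111[_]2_   read _ → write 1, move L, go to A
A | 11[1]12_   read 1 → write 1, move R, go to A
A | 111[1]2_   read 1 → write 1, move R, go to A
A | 1111[2]_   read 2 → write _, move R, go to C
C | 1111_[_]   read _ → write 2, move L, go to C
C | 1111[_]2   read _ → write 2, move L, go to C
C | 111[1]22   read 1 → write 2, move L, go to A
A | 11[1]222   read 1 → write 1, move R, go to A
A | 111[2]22   read 2 → write _, move R, go to C
C | 111_[2]2
At halt the head is at cell 4.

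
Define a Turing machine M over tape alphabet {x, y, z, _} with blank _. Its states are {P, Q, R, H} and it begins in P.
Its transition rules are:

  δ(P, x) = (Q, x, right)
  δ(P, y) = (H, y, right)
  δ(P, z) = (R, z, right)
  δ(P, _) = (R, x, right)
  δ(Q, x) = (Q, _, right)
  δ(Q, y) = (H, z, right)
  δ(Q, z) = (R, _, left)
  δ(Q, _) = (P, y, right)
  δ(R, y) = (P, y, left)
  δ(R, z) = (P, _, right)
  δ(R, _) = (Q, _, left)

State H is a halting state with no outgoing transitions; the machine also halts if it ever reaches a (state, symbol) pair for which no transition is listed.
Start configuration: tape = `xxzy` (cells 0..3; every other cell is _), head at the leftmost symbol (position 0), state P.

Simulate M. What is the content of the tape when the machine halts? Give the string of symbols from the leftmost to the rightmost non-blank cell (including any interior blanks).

yxz

state=P head=0 tape=[x]xzy_   (P,x)→(Q,x,right)
state=Q head=1 tape=x[x]zy_   (Q,x)→(Q,_,right)
state=Q head=2 tape=x_[z]y_   (Q,z)→(R,_,left)
state=R head=1 tape=x[_]_y_   (R,_)→(Q,_,left)
state=Q head=0 tape=[x]__y_   (Q,x)→(Q,_,right)
state=Q head=1 tape=_[_]_y_   (Q,_)→(P,y,right)
state=P head=2 tape=_y[_]y_   (P,_)→(R,x,right)
state=R head=3 tape=_yx[y]_   (R,y)→(P,y,left)
state=P head=2 tape=_y[x]y_   (P,x)→(Q,x,right)
state=Q head=3 tape=_yx[y]_   (Q,y)→(H,z,right)
state=H head=4 tape=_yxz[_]
The non-blank tape span at halt is yxz.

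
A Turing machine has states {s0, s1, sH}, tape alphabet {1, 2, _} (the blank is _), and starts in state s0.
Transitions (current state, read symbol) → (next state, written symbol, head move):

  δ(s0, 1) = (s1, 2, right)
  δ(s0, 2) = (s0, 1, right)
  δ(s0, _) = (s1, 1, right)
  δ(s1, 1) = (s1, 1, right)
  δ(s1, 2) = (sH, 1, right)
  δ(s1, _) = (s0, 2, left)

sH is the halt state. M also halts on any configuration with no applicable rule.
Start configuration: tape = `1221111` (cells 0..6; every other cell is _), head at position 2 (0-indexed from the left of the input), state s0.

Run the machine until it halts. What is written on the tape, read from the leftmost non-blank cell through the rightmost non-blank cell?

s0 | 12[2]1111__   read 2 → write 1, move right, go to s0
s0 | 121[1]111__   read 1 → write 2, move right, go to s1
s1 | 1212[1]11__   read 1 → write 1, move right, go to s1
s1 | 12121[1]1__   read 1 → write 1, move right, go to s1
s1 | 121211[1]__   read 1 → write 1, move right, go to s1
s1 | 1212111[_]_   read _ → write 2, move left, go to s0
s0 | 121211[1]2_   read 1 → write 2, move right, go to s1
s1 | 1212112[2]_   read 2 → write 1, move right, go to sH
sH | 12121121[_]
The non-blank tape span at halt is 12121121.

12121121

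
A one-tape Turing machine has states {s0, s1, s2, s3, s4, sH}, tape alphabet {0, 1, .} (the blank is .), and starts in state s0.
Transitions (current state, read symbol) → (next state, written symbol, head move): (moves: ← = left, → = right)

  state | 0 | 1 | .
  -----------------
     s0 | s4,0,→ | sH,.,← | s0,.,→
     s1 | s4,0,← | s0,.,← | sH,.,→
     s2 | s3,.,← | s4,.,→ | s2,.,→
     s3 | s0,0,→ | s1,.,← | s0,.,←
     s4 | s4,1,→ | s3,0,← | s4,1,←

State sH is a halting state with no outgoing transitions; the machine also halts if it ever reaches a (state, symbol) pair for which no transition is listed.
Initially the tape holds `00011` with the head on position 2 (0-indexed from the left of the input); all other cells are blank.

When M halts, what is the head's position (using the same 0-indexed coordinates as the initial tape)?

state=s0 head=2 tape=.00[0]11.   (s0,0)→(s4,0,→)
state=s4 head=3 tape=.000[1]1.   (s4,1)→(s3,0,←)
state=s3 head=2 tape=.00[0]01.   (s3,0)→(s0,0,→)
state=s0 head=3 tape=.000[0]1.   (s0,0)→(s4,0,→)
state=s4 head=4 tape=.0000[1].   (s4,1)→(s3,0,←)
state=s3 head=3 tape=.000[0]0.   (s3,0)→(s0,0,→)
state=s0 head=4 tape=.0000[0].   (s0,0)→(s4,0,→)
state=s4 head=5 tape=.00000[.]   (s4,.)→(s4,1,←)
state=s4 head=4 tape=.0000[0]1   (s4,0)→(s4,1,→)
state=s4 head=5 tape=.00001[1]   (s4,1)→(s3,0,←)
state=s3 head=4 tape=.0000[1]0   (s3,1)→(s1,.,←)
state=s1 head=3 tape=.000[0].0   (s1,0)→(s4,0,←)
state=s4 head=2 tape=.00[0]0.0   (s4,0)→(s4,1,→)
state=s4 head=3 tape=.001[0].0   (s4,0)→(s4,1,→)
state=s4 head=4 tape=.0011[.]0   (s4,.)→(s4,1,←)
state=s4 head=3 tape=.001[1]10   (s4,1)→(s3,0,←)
state=s3 head=2 tape=.00[1]010   (s3,1)→(s1,.,←)
state=s1 head=1 tape=.0[0].010   (s1,0)→(s4,0,←)
state=s4 head=0 tape=.[0]0.010   (s4,0)→(s4,1,→)
state=s4 head=1 tape=.1[0].010   (s4,0)→(s4,1,→)
state=s4 head=2 tape=.11[.]010   (s4,.)→(s4,1,←)
state=s4 head=1 tape=.1[1]1010   (s4,1)→(s3,0,←)
state=s3 head=0 tape=.[1]01010   (s3,1)→(s1,.,←)
state=s1 head=-1 tape=[.].01010   (s1,.)→(sH,.,→)
state=sH head=0 tape=.[.]01010
At halt the head is at cell 0.

0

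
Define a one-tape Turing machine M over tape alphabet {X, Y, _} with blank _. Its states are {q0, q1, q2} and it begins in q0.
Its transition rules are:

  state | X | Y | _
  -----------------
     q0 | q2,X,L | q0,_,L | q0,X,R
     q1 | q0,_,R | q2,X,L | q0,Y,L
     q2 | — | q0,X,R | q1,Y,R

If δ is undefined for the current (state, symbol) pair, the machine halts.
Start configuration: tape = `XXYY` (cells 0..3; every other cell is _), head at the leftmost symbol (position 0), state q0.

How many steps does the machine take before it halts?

q0 | _[X]XYY   read X → write X, move L, go to q2
q2 | [_]XXYY   read _ → write Y, move R, go to q1
q1 | Y[X]XYY   read X → write _, move R, go to q0
q0 | Y_[X]YY   read X → write X, move L, go to q2
q2 | Y[_]XYY   read _ → write Y, move R, go to q1
q1 | YY[X]YY   read X → write _, move R, go to q0
q0 | YY_[Y]Y   read Y → write _, move L, go to q0
q0 | YY[_]_Y   read _ → write X, move R, go to q0
q0 | YYX[_]Y   read _ → write X, move R, go to q0
q0 | YYXX[Y]   read Y → write _, move L, go to q0
q0 | YYX[X]_   read X → write X, move L, go to q2
q2 | YY[X]X_
M halts after 11 transitions.

11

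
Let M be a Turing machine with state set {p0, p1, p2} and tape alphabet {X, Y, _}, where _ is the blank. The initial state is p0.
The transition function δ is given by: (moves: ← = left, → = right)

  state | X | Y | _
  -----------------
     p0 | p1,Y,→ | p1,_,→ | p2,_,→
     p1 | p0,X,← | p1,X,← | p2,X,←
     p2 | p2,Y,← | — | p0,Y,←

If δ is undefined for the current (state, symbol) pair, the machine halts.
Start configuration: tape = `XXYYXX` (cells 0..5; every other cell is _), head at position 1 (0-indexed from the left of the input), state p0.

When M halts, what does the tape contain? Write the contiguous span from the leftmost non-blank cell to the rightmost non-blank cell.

state=p0 head=1 tape=__X[X]YYXX   (p0,X)→(p1,Y,→)
state=p1 head=2 tape=__XY[Y]YXX   (p1,Y)→(p1,X,←)
state=p1 head=1 tape=__X[Y]XYXX   (p1,Y)→(p1,X,←)
state=p1 head=0 tape=__[X]XXYXX   (p1,X)→(p0,X,←)
state=p0 head=-1 tape=_[_]XXXYXX   (p0,_)→(p2,_,→)
state=p2 head=0 tape=__[X]XXYXX   (p2,X)→(p2,Y,←)
state=p2 head=-1 tape=_[_]YXXYXX   (p2,_)→(p0,Y,←)
state=p0 head=-2 tape=[_]YYXXYXX   (p0,_)→(p2,_,→)
state=p2 head=-1 tape=_[Y]YXXYXX
The non-blank tape span at halt is YYXXYXX.

YYXXYXX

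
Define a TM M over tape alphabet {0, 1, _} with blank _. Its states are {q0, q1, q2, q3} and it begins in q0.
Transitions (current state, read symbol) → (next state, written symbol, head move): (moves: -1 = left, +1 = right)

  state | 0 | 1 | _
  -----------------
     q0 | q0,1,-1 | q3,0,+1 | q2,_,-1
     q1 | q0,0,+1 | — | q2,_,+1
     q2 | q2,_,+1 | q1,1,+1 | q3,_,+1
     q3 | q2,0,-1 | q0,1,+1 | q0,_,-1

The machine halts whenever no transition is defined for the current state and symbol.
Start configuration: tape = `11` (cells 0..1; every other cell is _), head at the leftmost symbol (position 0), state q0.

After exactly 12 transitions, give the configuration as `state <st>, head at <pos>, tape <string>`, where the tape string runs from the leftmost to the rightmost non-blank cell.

q0 | [1]1___   read 1 → write 0, move +1, go to q3
q3 | 0[1]___   read 1 → write 1, move +1, go to q0
q0 | 01[_]__   read _ → write _, move -1, go to q2
q2 | 0[1]___   read 1 → write 1, move +1, go to q1
q1 | 01[_]__   read _ → write _, move +1, go to q2
q2 | 01_[_]_   read _ → write _, move +1, go to q3
q3 | 01__[_]   read _ → write _, move -1, go to q0
q0 | 01_[_]_   read _ → write _, move -1, go to q2
q2 | 01[_]__   read _ → write _, move +1, go to q3
q3 | 01_[_]_   read _ → write _, move -1, go to q0
q0 | 01[_]__   read _ → write _, move -1, go to q2
q2 | 0[1]___   read 1 → write 1, move +1, go to q1
q1 | 01[_]__
After 12 steps: state q1, head at 2, tape 01.

state q1, head at 2, tape 01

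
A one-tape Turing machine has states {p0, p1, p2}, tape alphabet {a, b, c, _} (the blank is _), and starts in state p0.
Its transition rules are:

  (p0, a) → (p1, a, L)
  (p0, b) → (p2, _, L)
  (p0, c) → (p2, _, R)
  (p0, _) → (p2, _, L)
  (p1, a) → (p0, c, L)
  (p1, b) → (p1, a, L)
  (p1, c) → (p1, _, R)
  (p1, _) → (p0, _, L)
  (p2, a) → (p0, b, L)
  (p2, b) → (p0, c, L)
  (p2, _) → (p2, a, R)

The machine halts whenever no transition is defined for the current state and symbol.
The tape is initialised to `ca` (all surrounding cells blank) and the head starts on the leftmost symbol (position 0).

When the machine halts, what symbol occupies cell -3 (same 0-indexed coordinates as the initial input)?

p0 | ___[c]a   read c → write _, move R, go to p2
p2 | ____[a]   read a → write b, move L, go to p0
p0 | ___[_]b   read _ → write _, move L, go to p2
p2 | __[_]_b   read _ → write a, move R, go to p2
p2 | __a[_]b   read _ → write a, move R, go to p2
p2 | __aa[b]   read b → write c, move L, go to p0
p0 | __a[a]c   read a → write a, move L, go to p1
p1 | __[a]ac   read a → write c, move L, go to p0
p0 | _[_]cac   read _ → write _, move L, go to p2
p2 | [_]_cac   read _ → write a, move R, go to p2
p2 | a[_]cac   read _ → write a, move R, go to p2
p2 | aa[c]ac
Cell -3 holds a when M halts.

a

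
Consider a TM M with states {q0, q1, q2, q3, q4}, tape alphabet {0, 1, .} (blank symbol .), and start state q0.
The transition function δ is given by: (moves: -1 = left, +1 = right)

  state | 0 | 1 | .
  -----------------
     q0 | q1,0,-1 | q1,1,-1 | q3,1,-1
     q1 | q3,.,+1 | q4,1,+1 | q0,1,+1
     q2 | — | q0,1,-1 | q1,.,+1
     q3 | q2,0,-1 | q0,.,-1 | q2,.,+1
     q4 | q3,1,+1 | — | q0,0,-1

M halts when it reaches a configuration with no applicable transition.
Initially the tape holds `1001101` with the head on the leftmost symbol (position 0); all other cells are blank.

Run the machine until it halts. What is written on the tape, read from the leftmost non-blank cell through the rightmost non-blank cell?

11001101

q0 | .[1]001101   read 1 → write 1, move -1, go to q1
q1 | [.]1001101   read . → write 1, move +1, go to q0
q0 | 1[1]001101   read 1 → write 1, move -1, go to q1
q1 | [1]1001101   read 1 → write 1, move +1, go to q4
q4 | 1[1]001101
The non-blank tape span at halt is 11001101.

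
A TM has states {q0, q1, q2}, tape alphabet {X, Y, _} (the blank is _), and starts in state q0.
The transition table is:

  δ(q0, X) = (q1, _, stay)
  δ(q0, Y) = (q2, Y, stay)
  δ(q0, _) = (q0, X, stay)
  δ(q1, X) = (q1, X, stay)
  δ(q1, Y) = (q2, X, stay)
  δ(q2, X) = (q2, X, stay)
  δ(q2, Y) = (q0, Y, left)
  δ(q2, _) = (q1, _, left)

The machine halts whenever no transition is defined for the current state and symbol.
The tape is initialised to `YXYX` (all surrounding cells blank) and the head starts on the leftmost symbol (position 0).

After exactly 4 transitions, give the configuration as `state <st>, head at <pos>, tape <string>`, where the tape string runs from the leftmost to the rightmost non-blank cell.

state q1, head at -1, tape YXYX

state=q0 head=0 tape=_[Y]XYX   (q0,Y)→(q2,Y,stay)
state=q2 head=0 tape=_[Y]XYX   (q2,Y)→(q0,Y,left)
state=q0 head=-1 tape=[_]YXYX   (q0,_)→(q0,X,stay)
state=q0 head=-1 tape=[X]YXYX   (q0,X)→(q1,_,stay)
state=q1 head=-1 tape=[_]YXYX
After 4 steps: state q1, head at -1, tape YXYX.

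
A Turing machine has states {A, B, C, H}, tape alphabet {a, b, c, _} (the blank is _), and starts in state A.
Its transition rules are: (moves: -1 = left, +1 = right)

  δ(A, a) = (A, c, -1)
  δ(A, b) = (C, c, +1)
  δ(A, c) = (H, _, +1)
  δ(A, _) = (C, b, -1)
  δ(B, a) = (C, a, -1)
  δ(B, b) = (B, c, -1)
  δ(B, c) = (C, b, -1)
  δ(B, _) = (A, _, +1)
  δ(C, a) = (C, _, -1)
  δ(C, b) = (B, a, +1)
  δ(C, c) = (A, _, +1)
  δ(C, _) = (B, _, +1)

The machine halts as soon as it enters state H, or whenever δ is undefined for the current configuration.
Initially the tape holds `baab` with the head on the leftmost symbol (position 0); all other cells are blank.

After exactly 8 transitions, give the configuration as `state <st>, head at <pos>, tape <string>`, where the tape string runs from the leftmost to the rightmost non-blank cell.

state H, head at 2, tape ab

state=A head=0 tape=[b]aab   (A,b)→(C,c,+1)
state=C head=1 tape=c[a]ab   (C,a)→(C,_,-1)
state=C head=0 tape=[c]_ab   (C,c)→(A,_,+1)
state=A head=1 tape=_[_]ab   (A,_)→(C,b,-1)
state=C head=0 tape=[_]bab   (C,_)→(B,_,+1)
state=B head=1 tape=_[b]ab   (B,b)→(B,c,-1)
state=B head=0 tape=[_]cab   (B,_)→(A,_,+1)
state=A head=1 tape=_[c]ab   (A,c)→(H,_,+1)
state=H head=2 tape=__[a]b
After 8 steps: state H, head at 2, tape ab.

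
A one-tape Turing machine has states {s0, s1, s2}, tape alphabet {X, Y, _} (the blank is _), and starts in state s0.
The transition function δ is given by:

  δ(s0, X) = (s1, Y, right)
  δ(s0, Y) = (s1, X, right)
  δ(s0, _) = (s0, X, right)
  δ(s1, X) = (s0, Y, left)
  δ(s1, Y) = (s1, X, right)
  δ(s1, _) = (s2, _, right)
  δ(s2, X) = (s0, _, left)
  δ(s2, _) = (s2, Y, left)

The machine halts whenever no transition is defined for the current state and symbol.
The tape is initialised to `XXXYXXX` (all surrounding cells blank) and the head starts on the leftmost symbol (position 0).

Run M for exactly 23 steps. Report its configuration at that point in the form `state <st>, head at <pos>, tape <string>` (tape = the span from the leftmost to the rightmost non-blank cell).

s0 | [X]XXYXXX__   read X → write Y, move right, go to s1
s1 | Y[X]XYXXX__   read X → write Y, move left, go to s0
s0 | [Y]YXYXXX__   read Y → write X, move right, go to s1
s1 | X[Y]XYXXX__   read Y → write X, move right, go to s1
s1 | XX[X]YXXX__   read X → write Y, move left, go to s0
s0 | X[X]YYXXX__   read X → write Y, move right, go to s1
s1 | XY[Y]YXXX__   read Y → write X, move right, go to s1
s1 | XYX[Y]XXX__   read Y → write X, move right, go to s1
s1 | XYXX[X]XX__   read X → write Y, move left, go to s0
s0 | XYX[X]YXX__   read X → write Y, move right, go to s1
s1 | XYXY[Y]XX__   read Y → write X, move right, go to s1
s1 | XYXYX[X]X__   read X → write Y, move left, go to s0
s0 | XYXY[X]YX__   read X → write Y, move right, go to s1
s1 | XYXYY[Y]X__   read Y → write X, move right, go to s1
s1 | XYXYYX[X]__   read X → write Y, move left, go to s0
s0 | XYXYY[X]Y__   read X → write Y, move right, go to s1
s1 | XYXYYY[Y]__   read Y → write X, move right, go to s1
s1 | XYXYYYX[_]_   read _ → write _, move right, go to s2
s2 | XYXYYYX_[_]   read _ → write Y, move left, go to s2
s2 | XYXYYYX[_]Y   read _ → write Y, move left, go to s2
s2 | XYXYYY[X]YY   read X → write _, move left, go to s0
s0 | XYXYY[Y]_YY   read Y → write X, move right, go to s1
s1 | XYXYYX[_]YY   read _ → write _, move right, go to s2
s2 | XYXYYX_[Y]Y
After 23 steps: state s2, head at 7, tape XYXYYX_YY.

state s2, head at 7, tape XYXYYX_YY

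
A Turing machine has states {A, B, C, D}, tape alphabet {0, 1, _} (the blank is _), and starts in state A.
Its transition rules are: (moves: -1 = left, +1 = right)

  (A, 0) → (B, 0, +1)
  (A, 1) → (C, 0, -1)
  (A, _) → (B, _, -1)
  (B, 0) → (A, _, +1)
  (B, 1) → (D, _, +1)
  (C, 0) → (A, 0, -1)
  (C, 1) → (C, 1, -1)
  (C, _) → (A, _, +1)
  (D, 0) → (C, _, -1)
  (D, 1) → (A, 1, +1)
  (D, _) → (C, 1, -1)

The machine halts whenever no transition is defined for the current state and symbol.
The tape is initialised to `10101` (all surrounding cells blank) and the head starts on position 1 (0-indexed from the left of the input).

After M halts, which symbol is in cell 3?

_

state=A head=1 tape=1[0]101   (A,0)→(B,0,+1)
state=B head=2 tape=10[1]01   (B,1)→(D,_,+1)
state=D head=3 tape=10_[0]1   (D,0)→(C,_,-1)
state=C head=2 tape=10[_]_1   (C,_)→(A,_,+1)
state=A head=3 tape=10_[_]1   (A,_)→(B,_,-1)
state=B head=2 tape=10[_]_1
Cell 3 holds _ when M halts.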